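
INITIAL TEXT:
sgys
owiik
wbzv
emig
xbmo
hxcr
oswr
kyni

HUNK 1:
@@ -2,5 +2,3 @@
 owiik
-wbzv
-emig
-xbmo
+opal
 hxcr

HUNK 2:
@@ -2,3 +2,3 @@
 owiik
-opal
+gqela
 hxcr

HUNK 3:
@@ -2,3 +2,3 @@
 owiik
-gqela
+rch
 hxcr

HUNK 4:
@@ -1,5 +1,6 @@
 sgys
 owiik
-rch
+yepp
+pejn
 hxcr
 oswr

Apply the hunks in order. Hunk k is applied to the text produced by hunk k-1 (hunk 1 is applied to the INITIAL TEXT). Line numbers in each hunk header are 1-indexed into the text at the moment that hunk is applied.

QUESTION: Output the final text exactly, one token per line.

Hunk 1: at line 2 remove [wbzv,emig,xbmo] add [opal] -> 6 lines: sgys owiik opal hxcr oswr kyni
Hunk 2: at line 2 remove [opal] add [gqela] -> 6 lines: sgys owiik gqela hxcr oswr kyni
Hunk 3: at line 2 remove [gqela] add [rch] -> 6 lines: sgys owiik rch hxcr oswr kyni
Hunk 4: at line 1 remove [rch] add [yepp,pejn] -> 7 lines: sgys owiik yepp pejn hxcr oswr kyni

Answer: sgys
owiik
yepp
pejn
hxcr
oswr
kyni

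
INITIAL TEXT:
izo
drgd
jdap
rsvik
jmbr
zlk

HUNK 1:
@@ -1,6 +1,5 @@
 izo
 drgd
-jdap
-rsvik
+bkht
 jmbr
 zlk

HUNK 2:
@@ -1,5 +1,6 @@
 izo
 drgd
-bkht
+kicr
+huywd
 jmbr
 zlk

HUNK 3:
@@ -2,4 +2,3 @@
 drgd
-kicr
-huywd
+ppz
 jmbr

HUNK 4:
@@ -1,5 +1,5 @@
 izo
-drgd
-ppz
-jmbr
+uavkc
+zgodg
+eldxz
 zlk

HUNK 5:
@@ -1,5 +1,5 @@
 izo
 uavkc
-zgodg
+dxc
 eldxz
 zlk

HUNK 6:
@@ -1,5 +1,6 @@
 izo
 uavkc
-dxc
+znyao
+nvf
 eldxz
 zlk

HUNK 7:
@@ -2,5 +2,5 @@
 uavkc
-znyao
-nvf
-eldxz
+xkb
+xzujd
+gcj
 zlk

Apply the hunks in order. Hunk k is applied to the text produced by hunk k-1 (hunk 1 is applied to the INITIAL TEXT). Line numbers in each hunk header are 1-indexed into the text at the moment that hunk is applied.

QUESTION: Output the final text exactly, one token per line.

Hunk 1: at line 1 remove [jdap,rsvik] add [bkht] -> 5 lines: izo drgd bkht jmbr zlk
Hunk 2: at line 1 remove [bkht] add [kicr,huywd] -> 6 lines: izo drgd kicr huywd jmbr zlk
Hunk 3: at line 2 remove [kicr,huywd] add [ppz] -> 5 lines: izo drgd ppz jmbr zlk
Hunk 4: at line 1 remove [drgd,ppz,jmbr] add [uavkc,zgodg,eldxz] -> 5 lines: izo uavkc zgodg eldxz zlk
Hunk 5: at line 1 remove [zgodg] add [dxc] -> 5 lines: izo uavkc dxc eldxz zlk
Hunk 6: at line 1 remove [dxc] add [znyao,nvf] -> 6 lines: izo uavkc znyao nvf eldxz zlk
Hunk 7: at line 2 remove [znyao,nvf,eldxz] add [xkb,xzujd,gcj] -> 6 lines: izo uavkc xkb xzujd gcj zlk

Answer: izo
uavkc
xkb
xzujd
gcj
zlk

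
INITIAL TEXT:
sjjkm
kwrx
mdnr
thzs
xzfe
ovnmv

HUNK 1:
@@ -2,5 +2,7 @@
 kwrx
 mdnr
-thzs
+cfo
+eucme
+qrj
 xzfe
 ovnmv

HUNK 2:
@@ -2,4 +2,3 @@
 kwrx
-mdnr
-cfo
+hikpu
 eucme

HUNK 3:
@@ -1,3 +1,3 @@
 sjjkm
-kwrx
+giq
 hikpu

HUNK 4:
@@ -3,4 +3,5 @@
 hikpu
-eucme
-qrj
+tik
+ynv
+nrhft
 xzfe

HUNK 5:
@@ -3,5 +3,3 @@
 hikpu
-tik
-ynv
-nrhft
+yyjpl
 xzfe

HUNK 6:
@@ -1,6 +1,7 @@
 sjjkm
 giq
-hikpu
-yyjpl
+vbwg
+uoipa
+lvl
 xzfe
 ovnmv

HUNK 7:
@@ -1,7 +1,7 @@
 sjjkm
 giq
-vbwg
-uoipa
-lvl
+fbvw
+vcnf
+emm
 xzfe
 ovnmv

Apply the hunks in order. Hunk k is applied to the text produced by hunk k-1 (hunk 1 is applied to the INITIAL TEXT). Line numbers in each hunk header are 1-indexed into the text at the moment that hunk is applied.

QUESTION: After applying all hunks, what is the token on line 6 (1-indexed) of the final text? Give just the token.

Answer: xzfe

Derivation:
Hunk 1: at line 2 remove [thzs] add [cfo,eucme,qrj] -> 8 lines: sjjkm kwrx mdnr cfo eucme qrj xzfe ovnmv
Hunk 2: at line 2 remove [mdnr,cfo] add [hikpu] -> 7 lines: sjjkm kwrx hikpu eucme qrj xzfe ovnmv
Hunk 3: at line 1 remove [kwrx] add [giq] -> 7 lines: sjjkm giq hikpu eucme qrj xzfe ovnmv
Hunk 4: at line 3 remove [eucme,qrj] add [tik,ynv,nrhft] -> 8 lines: sjjkm giq hikpu tik ynv nrhft xzfe ovnmv
Hunk 5: at line 3 remove [tik,ynv,nrhft] add [yyjpl] -> 6 lines: sjjkm giq hikpu yyjpl xzfe ovnmv
Hunk 6: at line 1 remove [hikpu,yyjpl] add [vbwg,uoipa,lvl] -> 7 lines: sjjkm giq vbwg uoipa lvl xzfe ovnmv
Hunk 7: at line 1 remove [vbwg,uoipa,lvl] add [fbvw,vcnf,emm] -> 7 lines: sjjkm giq fbvw vcnf emm xzfe ovnmv
Final line 6: xzfe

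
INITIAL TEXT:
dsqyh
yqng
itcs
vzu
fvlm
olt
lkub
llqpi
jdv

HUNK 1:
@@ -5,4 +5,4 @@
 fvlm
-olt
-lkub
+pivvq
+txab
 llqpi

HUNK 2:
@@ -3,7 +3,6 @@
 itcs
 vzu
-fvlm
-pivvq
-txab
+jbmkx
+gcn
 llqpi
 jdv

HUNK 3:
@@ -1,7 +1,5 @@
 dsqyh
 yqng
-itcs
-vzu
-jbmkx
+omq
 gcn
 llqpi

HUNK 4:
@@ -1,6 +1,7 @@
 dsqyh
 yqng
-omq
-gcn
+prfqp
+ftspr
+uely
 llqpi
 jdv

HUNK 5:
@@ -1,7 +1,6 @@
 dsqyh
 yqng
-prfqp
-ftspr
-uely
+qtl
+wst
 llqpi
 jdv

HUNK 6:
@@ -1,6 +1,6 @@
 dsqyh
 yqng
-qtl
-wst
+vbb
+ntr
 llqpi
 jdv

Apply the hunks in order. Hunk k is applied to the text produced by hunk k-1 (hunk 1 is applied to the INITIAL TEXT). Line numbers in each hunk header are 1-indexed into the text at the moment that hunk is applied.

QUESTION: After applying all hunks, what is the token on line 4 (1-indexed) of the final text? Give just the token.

Hunk 1: at line 5 remove [olt,lkub] add [pivvq,txab] -> 9 lines: dsqyh yqng itcs vzu fvlm pivvq txab llqpi jdv
Hunk 2: at line 3 remove [fvlm,pivvq,txab] add [jbmkx,gcn] -> 8 lines: dsqyh yqng itcs vzu jbmkx gcn llqpi jdv
Hunk 3: at line 1 remove [itcs,vzu,jbmkx] add [omq] -> 6 lines: dsqyh yqng omq gcn llqpi jdv
Hunk 4: at line 1 remove [omq,gcn] add [prfqp,ftspr,uely] -> 7 lines: dsqyh yqng prfqp ftspr uely llqpi jdv
Hunk 5: at line 1 remove [prfqp,ftspr,uely] add [qtl,wst] -> 6 lines: dsqyh yqng qtl wst llqpi jdv
Hunk 6: at line 1 remove [qtl,wst] add [vbb,ntr] -> 6 lines: dsqyh yqng vbb ntr llqpi jdv
Final line 4: ntr

Answer: ntr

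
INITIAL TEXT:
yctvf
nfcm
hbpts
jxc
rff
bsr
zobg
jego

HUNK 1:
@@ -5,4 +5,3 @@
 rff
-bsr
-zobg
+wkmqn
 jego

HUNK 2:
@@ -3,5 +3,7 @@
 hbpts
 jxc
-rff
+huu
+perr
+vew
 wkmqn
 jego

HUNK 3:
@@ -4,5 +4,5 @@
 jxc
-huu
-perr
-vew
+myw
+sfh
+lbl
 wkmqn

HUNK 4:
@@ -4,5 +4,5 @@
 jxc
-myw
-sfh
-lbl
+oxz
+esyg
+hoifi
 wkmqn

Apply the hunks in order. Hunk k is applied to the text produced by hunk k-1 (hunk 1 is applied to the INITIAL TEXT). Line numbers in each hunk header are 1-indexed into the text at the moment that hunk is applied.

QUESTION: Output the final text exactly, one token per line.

Hunk 1: at line 5 remove [bsr,zobg] add [wkmqn] -> 7 lines: yctvf nfcm hbpts jxc rff wkmqn jego
Hunk 2: at line 3 remove [rff] add [huu,perr,vew] -> 9 lines: yctvf nfcm hbpts jxc huu perr vew wkmqn jego
Hunk 3: at line 4 remove [huu,perr,vew] add [myw,sfh,lbl] -> 9 lines: yctvf nfcm hbpts jxc myw sfh lbl wkmqn jego
Hunk 4: at line 4 remove [myw,sfh,lbl] add [oxz,esyg,hoifi] -> 9 lines: yctvf nfcm hbpts jxc oxz esyg hoifi wkmqn jego

Answer: yctvf
nfcm
hbpts
jxc
oxz
esyg
hoifi
wkmqn
jego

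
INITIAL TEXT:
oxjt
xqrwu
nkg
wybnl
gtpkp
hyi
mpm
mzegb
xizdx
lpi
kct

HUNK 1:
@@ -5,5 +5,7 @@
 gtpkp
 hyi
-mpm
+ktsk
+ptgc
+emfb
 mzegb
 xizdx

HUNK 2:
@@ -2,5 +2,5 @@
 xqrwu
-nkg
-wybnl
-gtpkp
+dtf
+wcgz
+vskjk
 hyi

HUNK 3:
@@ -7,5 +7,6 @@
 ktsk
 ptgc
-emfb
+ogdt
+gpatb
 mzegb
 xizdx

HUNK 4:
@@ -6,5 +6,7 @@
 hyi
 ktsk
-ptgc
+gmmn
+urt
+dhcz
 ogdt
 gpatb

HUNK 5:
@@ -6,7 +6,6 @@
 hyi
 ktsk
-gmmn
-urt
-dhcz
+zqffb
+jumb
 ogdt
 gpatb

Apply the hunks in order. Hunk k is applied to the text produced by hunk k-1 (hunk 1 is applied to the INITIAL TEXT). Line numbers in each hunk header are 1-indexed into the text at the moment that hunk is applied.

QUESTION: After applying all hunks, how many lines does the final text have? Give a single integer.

Answer: 15

Derivation:
Hunk 1: at line 5 remove [mpm] add [ktsk,ptgc,emfb] -> 13 lines: oxjt xqrwu nkg wybnl gtpkp hyi ktsk ptgc emfb mzegb xizdx lpi kct
Hunk 2: at line 2 remove [nkg,wybnl,gtpkp] add [dtf,wcgz,vskjk] -> 13 lines: oxjt xqrwu dtf wcgz vskjk hyi ktsk ptgc emfb mzegb xizdx lpi kct
Hunk 3: at line 7 remove [emfb] add [ogdt,gpatb] -> 14 lines: oxjt xqrwu dtf wcgz vskjk hyi ktsk ptgc ogdt gpatb mzegb xizdx lpi kct
Hunk 4: at line 6 remove [ptgc] add [gmmn,urt,dhcz] -> 16 lines: oxjt xqrwu dtf wcgz vskjk hyi ktsk gmmn urt dhcz ogdt gpatb mzegb xizdx lpi kct
Hunk 5: at line 6 remove [gmmn,urt,dhcz] add [zqffb,jumb] -> 15 lines: oxjt xqrwu dtf wcgz vskjk hyi ktsk zqffb jumb ogdt gpatb mzegb xizdx lpi kct
Final line count: 15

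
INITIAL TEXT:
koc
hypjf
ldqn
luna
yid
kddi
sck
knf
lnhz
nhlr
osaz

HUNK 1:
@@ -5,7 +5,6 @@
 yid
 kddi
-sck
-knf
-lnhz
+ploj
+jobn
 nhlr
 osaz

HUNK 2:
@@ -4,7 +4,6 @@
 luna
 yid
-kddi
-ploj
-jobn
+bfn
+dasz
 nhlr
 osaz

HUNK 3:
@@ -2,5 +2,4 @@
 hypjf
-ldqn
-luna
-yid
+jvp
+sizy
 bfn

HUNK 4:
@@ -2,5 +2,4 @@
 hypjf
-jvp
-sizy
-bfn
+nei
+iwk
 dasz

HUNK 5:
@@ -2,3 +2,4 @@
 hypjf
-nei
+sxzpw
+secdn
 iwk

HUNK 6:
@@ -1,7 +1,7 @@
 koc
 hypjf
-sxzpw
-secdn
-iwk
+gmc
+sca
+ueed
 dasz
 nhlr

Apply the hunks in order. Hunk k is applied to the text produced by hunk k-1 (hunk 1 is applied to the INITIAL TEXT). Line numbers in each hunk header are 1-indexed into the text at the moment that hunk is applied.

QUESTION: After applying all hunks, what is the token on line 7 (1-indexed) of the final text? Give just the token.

Answer: nhlr

Derivation:
Hunk 1: at line 5 remove [sck,knf,lnhz] add [ploj,jobn] -> 10 lines: koc hypjf ldqn luna yid kddi ploj jobn nhlr osaz
Hunk 2: at line 4 remove [kddi,ploj,jobn] add [bfn,dasz] -> 9 lines: koc hypjf ldqn luna yid bfn dasz nhlr osaz
Hunk 3: at line 2 remove [ldqn,luna,yid] add [jvp,sizy] -> 8 lines: koc hypjf jvp sizy bfn dasz nhlr osaz
Hunk 4: at line 2 remove [jvp,sizy,bfn] add [nei,iwk] -> 7 lines: koc hypjf nei iwk dasz nhlr osaz
Hunk 5: at line 2 remove [nei] add [sxzpw,secdn] -> 8 lines: koc hypjf sxzpw secdn iwk dasz nhlr osaz
Hunk 6: at line 1 remove [sxzpw,secdn,iwk] add [gmc,sca,ueed] -> 8 lines: koc hypjf gmc sca ueed dasz nhlr osaz
Final line 7: nhlr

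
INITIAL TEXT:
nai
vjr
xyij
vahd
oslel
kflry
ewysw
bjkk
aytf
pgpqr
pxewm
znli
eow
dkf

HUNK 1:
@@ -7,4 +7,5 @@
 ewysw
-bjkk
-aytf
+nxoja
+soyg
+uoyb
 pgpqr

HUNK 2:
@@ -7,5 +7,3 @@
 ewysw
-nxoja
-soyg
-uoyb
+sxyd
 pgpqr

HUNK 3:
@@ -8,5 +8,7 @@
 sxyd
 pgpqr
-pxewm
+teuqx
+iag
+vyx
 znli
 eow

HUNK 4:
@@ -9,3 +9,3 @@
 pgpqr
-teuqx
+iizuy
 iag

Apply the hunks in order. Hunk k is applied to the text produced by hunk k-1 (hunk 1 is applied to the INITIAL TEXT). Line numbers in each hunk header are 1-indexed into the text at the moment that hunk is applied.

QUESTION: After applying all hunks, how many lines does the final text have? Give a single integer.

Answer: 15

Derivation:
Hunk 1: at line 7 remove [bjkk,aytf] add [nxoja,soyg,uoyb] -> 15 lines: nai vjr xyij vahd oslel kflry ewysw nxoja soyg uoyb pgpqr pxewm znli eow dkf
Hunk 2: at line 7 remove [nxoja,soyg,uoyb] add [sxyd] -> 13 lines: nai vjr xyij vahd oslel kflry ewysw sxyd pgpqr pxewm znli eow dkf
Hunk 3: at line 8 remove [pxewm] add [teuqx,iag,vyx] -> 15 lines: nai vjr xyij vahd oslel kflry ewysw sxyd pgpqr teuqx iag vyx znli eow dkf
Hunk 4: at line 9 remove [teuqx] add [iizuy] -> 15 lines: nai vjr xyij vahd oslel kflry ewysw sxyd pgpqr iizuy iag vyx znli eow dkf
Final line count: 15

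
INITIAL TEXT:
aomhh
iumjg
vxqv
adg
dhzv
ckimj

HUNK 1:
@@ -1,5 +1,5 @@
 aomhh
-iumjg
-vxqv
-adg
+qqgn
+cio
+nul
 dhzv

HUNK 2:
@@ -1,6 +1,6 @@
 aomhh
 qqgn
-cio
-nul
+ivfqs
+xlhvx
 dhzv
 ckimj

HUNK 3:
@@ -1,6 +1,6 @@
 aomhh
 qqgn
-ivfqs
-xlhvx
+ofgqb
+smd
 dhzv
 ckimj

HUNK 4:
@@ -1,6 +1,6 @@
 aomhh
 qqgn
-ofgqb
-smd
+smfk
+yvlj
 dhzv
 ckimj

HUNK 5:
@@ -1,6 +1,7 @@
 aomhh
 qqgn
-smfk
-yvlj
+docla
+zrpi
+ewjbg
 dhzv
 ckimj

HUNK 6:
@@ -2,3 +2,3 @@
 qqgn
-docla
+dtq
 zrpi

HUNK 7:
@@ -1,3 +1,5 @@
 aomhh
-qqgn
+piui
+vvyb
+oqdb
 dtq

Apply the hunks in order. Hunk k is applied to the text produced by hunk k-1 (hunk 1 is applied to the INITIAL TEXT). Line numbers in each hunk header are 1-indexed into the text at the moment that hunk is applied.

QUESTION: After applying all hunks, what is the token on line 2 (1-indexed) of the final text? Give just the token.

Answer: piui

Derivation:
Hunk 1: at line 1 remove [iumjg,vxqv,adg] add [qqgn,cio,nul] -> 6 lines: aomhh qqgn cio nul dhzv ckimj
Hunk 2: at line 1 remove [cio,nul] add [ivfqs,xlhvx] -> 6 lines: aomhh qqgn ivfqs xlhvx dhzv ckimj
Hunk 3: at line 1 remove [ivfqs,xlhvx] add [ofgqb,smd] -> 6 lines: aomhh qqgn ofgqb smd dhzv ckimj
Hunk 4: at line 1 remove [ofgqb,smd] add [smfk,yvlj] -> 6 lines: aomhh qqgn smfk yvlj dhzv ckimj
Hunk 5: at line 1 remove [smfk,yvlj] add [docla,zrpi,ewjbg] -> 7 lines: aomhh qqgn docla zrpi ewjbg dhzv ckimj
Hunk 6: at line 2 remove [docla] add [dtq] -> 7 lines: aomhh qqgn dtq zrpi ewjbg dhzv ckimj
Hunk 7: at line 1 remove [qqgn] add [piui,vvyb,oqdb] -> 9 lines: aomhh piui vvyb oqdb dtq zrpi ewjbg dhzv ckimj
Final line 2: piui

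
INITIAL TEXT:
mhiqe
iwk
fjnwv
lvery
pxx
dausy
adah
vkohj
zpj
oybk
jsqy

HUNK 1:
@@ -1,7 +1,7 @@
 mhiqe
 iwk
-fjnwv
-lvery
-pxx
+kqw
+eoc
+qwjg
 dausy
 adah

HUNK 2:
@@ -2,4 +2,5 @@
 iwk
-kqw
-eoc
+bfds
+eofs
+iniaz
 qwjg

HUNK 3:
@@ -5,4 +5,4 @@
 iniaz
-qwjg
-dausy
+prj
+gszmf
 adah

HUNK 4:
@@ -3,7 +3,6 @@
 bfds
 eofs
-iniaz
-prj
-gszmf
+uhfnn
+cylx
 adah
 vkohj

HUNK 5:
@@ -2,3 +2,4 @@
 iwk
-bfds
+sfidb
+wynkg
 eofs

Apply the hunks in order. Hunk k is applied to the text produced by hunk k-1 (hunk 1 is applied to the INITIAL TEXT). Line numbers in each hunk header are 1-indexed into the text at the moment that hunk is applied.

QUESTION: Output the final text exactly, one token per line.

Answer: mhiqe
iwk
sfidb
wynkg
eofs
uhfnn
cylx
adah
vkohj
zpj
oybk
jsqy

Derivation:
Hunk 1: at line 1 remove [fjnwv,lvery,pxx] add [kqw,eoc,qwjg] -> 11 lines: mhiqe iwk kqw eoc qwjg dausy adah vkohj zpj oybk jsqy
Hunk 2: at line 2 remove [kqw,eoc] add [bfds,eofs,iniaz] -> 12 lines: mhiqe iwk bfds eofs iniaz qwjg dausy adah vkohj zpj oybk jsqy
Hunk 3: at line 5 remove [qwjg,dausy] add [prj,gszmf] -> 12 lines: mhiqe iwk bfds eofs iniaz prj gszmf adah vkohj zpj oybk jsqy
Hunk 4: at line 3 remove [iniaz,prj,gszmf] add [uhfnn,cylx] -> 11 lines: mhiqe iwk bfds eofs uhfnn cylx adah vkohj zpj oybk jsqy
Hunk 5: at line 2 remove [bfds] add [sfidb,wynkg] -> 12 lines: mhiqe iwk sfidb wynkg eofs uhfnn cylx adah vkohj zpj oybk jsqy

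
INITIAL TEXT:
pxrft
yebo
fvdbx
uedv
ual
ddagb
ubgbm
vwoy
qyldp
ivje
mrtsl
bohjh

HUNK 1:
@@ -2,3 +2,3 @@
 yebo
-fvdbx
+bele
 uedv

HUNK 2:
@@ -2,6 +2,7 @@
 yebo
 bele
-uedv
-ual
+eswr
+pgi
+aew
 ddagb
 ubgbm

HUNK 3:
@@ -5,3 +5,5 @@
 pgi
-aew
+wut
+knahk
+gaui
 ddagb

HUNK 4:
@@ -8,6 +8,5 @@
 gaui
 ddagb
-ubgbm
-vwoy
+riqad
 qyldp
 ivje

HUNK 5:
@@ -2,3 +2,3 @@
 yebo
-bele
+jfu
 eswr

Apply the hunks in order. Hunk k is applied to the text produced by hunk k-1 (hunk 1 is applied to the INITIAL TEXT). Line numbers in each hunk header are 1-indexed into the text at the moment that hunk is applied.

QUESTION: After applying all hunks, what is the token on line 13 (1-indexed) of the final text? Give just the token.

Answer: mrtsl

Derivation:
Hunk 1: at line 2 remove [fvdbx] add [bele] -> 12 lines: pxrft yebo bele uedv ual ddagb ubgbm vwoy qyldp ivje mrtsl bohjh
Hunk 2: at line 2 remove [uedv,ual] add [eswr,pgi,aew] -> 13 lines: pxrft yebo bele eswr pgi aew ddagb ubgbm vwoy qyldp ivje mrtsl bohjh
Hunk 3: at line 5 remove [aew] add [wut,knahk,gaui] -> 15 lines: pxrft yebo bele eswr pgi wut knahk gaui ddagb ubgbm vwoy qyldp ivje mrtsl bohjh
Hunk 4: at line 8 remove [ubgbm,vwoy] add [riqad] -> 14 lines: pxrft yebo bele eswr pgi wut knahk gaui ddagb riqad qyldp ivje mrtsl bohjh
Hunk 5: at line 2 remove [bele] add [jfu] -> 14 lines: pxrft yebo jfu eswr pgi wut knahk gaui ddagb riqad qyldp ivje mrtsl bohjh
Final line 13: mrtsl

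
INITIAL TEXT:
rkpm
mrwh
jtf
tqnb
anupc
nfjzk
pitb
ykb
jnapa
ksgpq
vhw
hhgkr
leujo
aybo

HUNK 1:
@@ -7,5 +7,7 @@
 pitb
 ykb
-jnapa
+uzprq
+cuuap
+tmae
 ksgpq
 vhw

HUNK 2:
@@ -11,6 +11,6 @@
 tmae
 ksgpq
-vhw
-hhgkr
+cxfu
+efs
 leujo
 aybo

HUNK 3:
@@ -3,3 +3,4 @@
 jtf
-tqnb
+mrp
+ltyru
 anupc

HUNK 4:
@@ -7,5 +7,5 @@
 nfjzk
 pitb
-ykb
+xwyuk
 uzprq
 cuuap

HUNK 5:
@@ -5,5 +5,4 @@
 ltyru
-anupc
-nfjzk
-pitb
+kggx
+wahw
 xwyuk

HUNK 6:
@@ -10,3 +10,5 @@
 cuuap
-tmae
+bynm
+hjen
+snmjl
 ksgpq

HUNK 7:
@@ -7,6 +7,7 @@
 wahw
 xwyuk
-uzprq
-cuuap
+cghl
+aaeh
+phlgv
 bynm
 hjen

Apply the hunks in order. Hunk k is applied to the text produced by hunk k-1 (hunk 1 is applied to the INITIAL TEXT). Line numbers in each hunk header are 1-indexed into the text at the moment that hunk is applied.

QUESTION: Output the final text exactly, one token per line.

Answer: rkpm
mrwh
jtf
mrp
ltyru
kggx
wahw
xwyuk
cghl
aaeh
phlgv
bynm
hjen
snmjl
ksgpq
cxfu
efs
leujo
aybo

Derivation:
Hunk 1: at line 7 remove [jnapa] add [uzprq,cuuap,tmae] -> 16 lines: rkpm mrwh jtf tqnb anupc nfjzk pitb ykb uzprq cuuap tmae ksgpq vhw hhgkr leujo aybo
Hunk 2: at line 11 remove [vhw,hhgkr] add [cxfu,efs] -> 16 lines: rkpm mrwh jtf tqnb anupc nfjzk pitb ykb uzprq cuuap tmae ksgpq cxfu efs leujo aybo
Hunk 3: at line 3 remove [tqnb] add [mrp,ltyru] -> 17 lines: rkpm mrwh jtf mrp ltyru anupc nfjzk pitb ykb uzprq cuuap tmae ksgpq cxfu efs leujo aybo
Hunk 4: at line 7 remove [ykb] add [xwyuk] -> 17 lines: rkpm mrwh jtf mrp ltyru anupc nfjzk pitb xwyuk uzprq cuuap tmae ksgpq cxfu efs leujo aybo
Hunk 5: at line 5 remove [anupc,nfjzk,pitb] add [kggx,wahw] -> 16 lines: rkpm mrwh jtf mrp ltyru kggx wahw xwyuk uzprq cuuap tmae ksgpq cxfu efs leujo aybo
Hunk 6: at line 10 remove [tmae] add [bynm,hjen,snmjl] -> 18 lines: rkpm mrwh jtf mrp ltyru kggx wahw xwyuk uzprq cuuap bynm hjen snmjl ksgpq cxfu efs leujo aybo
Hunk 7: at line 7 remove [uzprq,cuuap] add [cghl,aaeh,phlgv] -> 19 lines: rkpm mrwh jtf mrp ltyru kggx wahw xwyuk cghl aaeh phlgv bynm hjen snmjl ksgpq cxfu efs leujo aybo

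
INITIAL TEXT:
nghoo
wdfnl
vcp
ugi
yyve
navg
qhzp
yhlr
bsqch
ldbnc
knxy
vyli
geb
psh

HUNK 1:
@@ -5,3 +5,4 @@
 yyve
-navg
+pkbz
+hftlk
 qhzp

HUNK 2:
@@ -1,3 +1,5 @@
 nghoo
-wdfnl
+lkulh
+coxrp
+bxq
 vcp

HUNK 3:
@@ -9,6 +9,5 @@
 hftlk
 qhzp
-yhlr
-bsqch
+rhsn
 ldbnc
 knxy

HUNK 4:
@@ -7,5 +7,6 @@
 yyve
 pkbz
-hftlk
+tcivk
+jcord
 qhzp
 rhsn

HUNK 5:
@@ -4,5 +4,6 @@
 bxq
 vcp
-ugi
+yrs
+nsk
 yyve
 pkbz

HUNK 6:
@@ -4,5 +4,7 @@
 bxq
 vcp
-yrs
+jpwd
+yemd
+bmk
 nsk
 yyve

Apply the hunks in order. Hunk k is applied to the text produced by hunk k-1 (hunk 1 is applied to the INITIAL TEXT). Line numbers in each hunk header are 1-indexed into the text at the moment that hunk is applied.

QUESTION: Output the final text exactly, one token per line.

Hunk 1: at line 5 remove [navg] add [pkbz,hftlk] -> 15 lines: nghoo wdfnl vcp ugi yyve pkbz hftlk qhzp yhlr bsqch ldbnc knxy vyli geb psh
Hunk 2: at line 1 remove [wdfnl] add [lkulh,coxrp,bxq] -> 17 lines: nghoo lkulh coxrp bxq vcp ugi yyve pkbz hftlk qhzp yhlr bsqch ldbnc knxy vyli geb psh
Hunk 3: at line 9 remove [yhlr,bsqch] add [rhsn] -> 16 lines: nghoo lkulh coxrp bxq vcp ugi yyve pkbz hftlk qhzp rhsn ldbnc knxy vyli geb psh
Hunk 4: at line 7 remove [hftlk] add [tcivk,jcord] -> 17 lines: nghoo lkulh coxrp bxq vcp ugi yyve pkbz tcivk jcord qhzp rhsn ldbnc knxy vyli geb psh
Hunk 5: at line 4 remove [ugi] add [yrs,nsk] -> 18 lines: nghoo lkulh coxrp bxq vcp yrs nsk yyve pkbz tcivk jcord qhzp rhsn ldbnc knxy vyli geb psh
Hunk 6: at line 4 remove [yrs] add [jpwd,yemd,bmk] -> 20 lines: nghoo lkulh coxrp bxq vcp jpwd yemd bmk nsk yyve pkbz tcivk jcord qhzp rhsn ldbnc knxy vyli geb psh

Answer: nghoo
lkulh
coxrp
bxq
vcp
jpwd
yemd
bmk
nsk
yyve
pkbz
tcivk
jcord
qhzp
rhsn
ldbnc
knxy
vyli
geb
psh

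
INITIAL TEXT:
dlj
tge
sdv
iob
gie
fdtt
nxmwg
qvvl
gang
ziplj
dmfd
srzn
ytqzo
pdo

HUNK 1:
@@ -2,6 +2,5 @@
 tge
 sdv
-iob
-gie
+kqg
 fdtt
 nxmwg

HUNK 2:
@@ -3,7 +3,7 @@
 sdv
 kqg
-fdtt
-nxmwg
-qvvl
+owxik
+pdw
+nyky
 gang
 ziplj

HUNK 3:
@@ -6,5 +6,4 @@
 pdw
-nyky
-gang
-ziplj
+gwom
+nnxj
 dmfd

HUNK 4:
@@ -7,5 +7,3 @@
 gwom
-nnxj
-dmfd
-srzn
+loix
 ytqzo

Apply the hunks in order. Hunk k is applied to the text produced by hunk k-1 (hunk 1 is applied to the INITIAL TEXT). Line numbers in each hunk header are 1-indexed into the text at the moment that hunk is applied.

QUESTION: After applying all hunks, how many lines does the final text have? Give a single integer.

Answer: 10

Derivation:
Hunk 1: at line 2 remove [iob,gie] add [kqg] -> 13 lines: dlj tge sdv kqg fdtt nxmwg qvvl gang ziplj dmfd srzn ytqzo pdo
Hunk 2: at line 3 remove [fdtt,nxmwg,qvvl] add [owxik,pdw,nyky] -> 13 lines: dlj tge sdv kqg owxik pdw nyky gang ziplj dmfd srzn ytqzo pdo
Hunk 3: at line 6 remove [nyky,gang,ziplj] add [gwom,nnxj] -> 12 lines: dlj tge sdv kqg owxik pdw gwom nnxj dmfd srzn ytqzo pdo
Hunk 4: at line 7 remove [nnxj,dmfd,srzn] add [loix] -> 10 lines: dlj tge sdv kqg owxik pdw gwom loix ytqzo pdo
Final line count: 10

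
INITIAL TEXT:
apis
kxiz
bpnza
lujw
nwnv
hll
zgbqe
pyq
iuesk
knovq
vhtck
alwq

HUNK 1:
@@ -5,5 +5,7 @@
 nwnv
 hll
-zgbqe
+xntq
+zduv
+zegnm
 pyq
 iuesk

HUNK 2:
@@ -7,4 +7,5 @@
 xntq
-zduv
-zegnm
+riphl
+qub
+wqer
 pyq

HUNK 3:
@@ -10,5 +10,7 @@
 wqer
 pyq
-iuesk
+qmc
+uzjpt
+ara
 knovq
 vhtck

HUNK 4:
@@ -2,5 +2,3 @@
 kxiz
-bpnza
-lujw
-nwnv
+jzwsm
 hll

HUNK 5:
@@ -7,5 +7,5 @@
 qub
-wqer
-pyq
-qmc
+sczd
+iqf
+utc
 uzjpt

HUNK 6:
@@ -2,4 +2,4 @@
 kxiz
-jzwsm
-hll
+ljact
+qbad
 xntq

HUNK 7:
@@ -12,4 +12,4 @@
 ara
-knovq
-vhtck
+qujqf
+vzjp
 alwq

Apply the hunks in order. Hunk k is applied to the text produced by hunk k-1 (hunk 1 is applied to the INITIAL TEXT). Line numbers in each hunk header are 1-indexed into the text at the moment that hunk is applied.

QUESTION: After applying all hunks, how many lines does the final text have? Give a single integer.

Answer: 15

Derivation:
Hunk 1: at line 5 remove [zgbqe] add [xntq,zduv,zegnm] -> 14 lines: apis kxiz bpnza lujw nwnv hll xntq zduv zegnm pyq iuesk knovq vhtck alwq
Hunk 2: at line 7 remove [zduv,zegnm] add [riphl,qub,wqer] -> 15 lines: apis kxiz bpnza lujw nwnv hll xntq riphl qub wqer pyq iuesk knovq vhtck alwq
Hunk 3: at line 10 remove [iuesk] add [qmc,uzjpt,ara] -> 17 lines: apis kxiz bpnza lujw nwnv hll xntq riphl qub wqer pyq qmc uzjpt ara knovq vhtck alwq
Hunk 4: at line 2 remove [bpnza,lujw,nwnv] add [jzwsm] -> 15 lines: apis kxiz jzwsm hll xntq riphl qub wqer pyq qmc uzjpt ara knovq vhtck alwq
Hunk 5: at line 7 remove [wqer,pyq,qmc] add [sczd,iqf,utc] -> 15 lines: apis kxiz jzwsm hll xntq riphl qub sczd iqf utc uzjpt ara knovq vhtck alwq
Hunk 6: at line 2 remove [jzwsm,hll] add [ljact,qbad] -> 15 lines: apis kxiz ljact qbad xntq riphl qub sczd iqf utc uzjpt ara knovq vhtck alwq
Hunk 7: at line 12 remove [knovq,vhtck] add [qujqf,vzjp] -> 15 lines: apis kxiz ljact qbad xntq riphl qub sczd iqf utc uzjpt ara qujqf vzjp alwq
Final line count: 15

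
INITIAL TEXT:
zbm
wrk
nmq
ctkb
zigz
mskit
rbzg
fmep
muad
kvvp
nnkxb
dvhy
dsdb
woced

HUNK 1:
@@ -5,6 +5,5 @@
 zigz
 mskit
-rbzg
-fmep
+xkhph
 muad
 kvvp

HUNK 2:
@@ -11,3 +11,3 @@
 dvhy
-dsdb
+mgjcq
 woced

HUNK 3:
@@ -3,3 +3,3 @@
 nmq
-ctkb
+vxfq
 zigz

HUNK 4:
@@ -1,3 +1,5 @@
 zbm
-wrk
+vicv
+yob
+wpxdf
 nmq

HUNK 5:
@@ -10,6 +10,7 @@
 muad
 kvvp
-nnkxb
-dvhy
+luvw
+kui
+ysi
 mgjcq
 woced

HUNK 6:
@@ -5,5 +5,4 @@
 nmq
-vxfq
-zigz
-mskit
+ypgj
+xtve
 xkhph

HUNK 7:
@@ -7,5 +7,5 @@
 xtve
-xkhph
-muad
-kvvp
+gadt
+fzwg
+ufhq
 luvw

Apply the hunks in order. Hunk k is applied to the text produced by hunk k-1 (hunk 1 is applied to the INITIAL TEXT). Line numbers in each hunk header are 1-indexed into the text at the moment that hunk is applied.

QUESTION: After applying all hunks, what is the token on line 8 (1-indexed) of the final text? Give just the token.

Answer: gadt

Derivation:
Hunk 1: at line 5 remove [rbzg,fmep] add [xkhph] -> 13 lines: zbm wrk nmq ctkb zigz mskit xkhph muad kvvp nnkxb dvhy dsdb woced
Hunk 2: at line 11 remove [dsdb] add [mgjcq] -> 13 lines: zbm wrk nmq ctkb zigz mskit xkhph muad kvvp nnkxb dvhy mgjcq woced
Hunk 3: at line 3 remove [ctkb] add [vxfq] -> 13 lines: zbm wrk nmq vxfq zigz mskit xkhph muad kvvp nnkxb dvhy mgjcq woced
Hunk 4: at line 1 remove [wrk] add [vicv,yob,wpxdf] -> 15 lines: zbm vicv yob wpxdf nmq vxfq zigz mskit xkhph muad kvvp nnkxb dvhy mgjcq woced
Hunk 5: at line 10 remove [nnkxb,dvhy] add [luvw,kui,ysi] -> 16 lines: zbm vicv yob wpxdf nmq vxfq zigz mskit xkhph muad kvvp luvw kui ysi mgjcq woced
Hunk 6: at line 5 remove [vxfq,zigz,mskit] add [ypgj,xtve] -> 15 lines: zbm vicv yob wpxdf nmq ypgj xtve xkhph muad kvvp luvw kui ysi mgjcq woced
Hunk 7: at line 7 remove [xkhph,muad,kvvp] add [gadt,fzwg,ufhq] -> 15 lines: zbm vicv yob wpxdf nmq ypgj xtve gadt fzwg ufhq luvw kui ysi mgjcq woced
Final line 8: gadt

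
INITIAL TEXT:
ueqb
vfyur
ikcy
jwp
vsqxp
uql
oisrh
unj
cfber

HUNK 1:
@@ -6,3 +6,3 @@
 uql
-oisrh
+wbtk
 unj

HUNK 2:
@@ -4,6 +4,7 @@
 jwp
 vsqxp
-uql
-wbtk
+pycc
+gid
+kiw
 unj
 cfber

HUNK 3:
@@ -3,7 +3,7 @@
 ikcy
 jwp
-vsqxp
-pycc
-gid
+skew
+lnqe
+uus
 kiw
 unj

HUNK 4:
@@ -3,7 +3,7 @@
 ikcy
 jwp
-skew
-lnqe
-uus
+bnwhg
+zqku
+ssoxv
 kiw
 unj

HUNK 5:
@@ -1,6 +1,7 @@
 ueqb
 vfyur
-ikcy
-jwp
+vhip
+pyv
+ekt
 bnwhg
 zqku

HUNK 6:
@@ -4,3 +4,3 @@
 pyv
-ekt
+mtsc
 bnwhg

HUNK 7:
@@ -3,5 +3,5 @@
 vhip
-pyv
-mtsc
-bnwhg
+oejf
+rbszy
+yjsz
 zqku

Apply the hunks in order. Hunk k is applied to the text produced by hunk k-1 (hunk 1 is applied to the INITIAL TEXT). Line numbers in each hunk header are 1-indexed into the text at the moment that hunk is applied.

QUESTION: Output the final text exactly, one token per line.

Hunk 1: at line 6 remove [oisrh] add [wbtk] -> 9 lines: ueqb vfyur ikcy jwp vsqxp uql wbtk unj cfber
Hunk 2: at line 4 remove [uql,wbtk] add [pycc,gid,kiw] -> 10 lines: ueqb vfyur ikcy jwp vsqxp pycc gid kiw unj cfber
Hunk 3: at line 3 remove [vsqxp,pycc,gid] add [skew,lnqe,uus] -> 10 lines: ueqb vfyur ikcy jwp skew lnqe uus kiw unj cfber
Hunk 4: at line 3 remove [skew,lnqe,uus] add [bnwhg,zqku,ssoxv] -> 10 lines: ueqb vfyur ikcy jwp bnwhg zqku ssoxv kiw unj cfber
Hunk 5: at line 1 remove [ikcy,jwp] add [vhip,pyv,ekt] -> 11 lines: ueqb vfyur vhip pyv ekt bnwhg zqku ssoxv kiw unj cfber
Hunk 6: at line 4 remove [ekt] add [mtsc] -> 11 lines: ueqb vfyur vhip pyv mtsc bnwhg zqku ssoxv kiw unj cfber
Hunk 7: at line 3 remove [pyv,mtsc,bnwhg] add [oejf,rbszy,yjsz] -> 11 lines: ueqb vfyur vhip oejf rbszy yjsz zqku ssoxv kiw unj cfber

Answer: ueqb
vfyur
vhip
oejf
rbszy
yjsz
zqku
ssoxv
kiw
unj
cfber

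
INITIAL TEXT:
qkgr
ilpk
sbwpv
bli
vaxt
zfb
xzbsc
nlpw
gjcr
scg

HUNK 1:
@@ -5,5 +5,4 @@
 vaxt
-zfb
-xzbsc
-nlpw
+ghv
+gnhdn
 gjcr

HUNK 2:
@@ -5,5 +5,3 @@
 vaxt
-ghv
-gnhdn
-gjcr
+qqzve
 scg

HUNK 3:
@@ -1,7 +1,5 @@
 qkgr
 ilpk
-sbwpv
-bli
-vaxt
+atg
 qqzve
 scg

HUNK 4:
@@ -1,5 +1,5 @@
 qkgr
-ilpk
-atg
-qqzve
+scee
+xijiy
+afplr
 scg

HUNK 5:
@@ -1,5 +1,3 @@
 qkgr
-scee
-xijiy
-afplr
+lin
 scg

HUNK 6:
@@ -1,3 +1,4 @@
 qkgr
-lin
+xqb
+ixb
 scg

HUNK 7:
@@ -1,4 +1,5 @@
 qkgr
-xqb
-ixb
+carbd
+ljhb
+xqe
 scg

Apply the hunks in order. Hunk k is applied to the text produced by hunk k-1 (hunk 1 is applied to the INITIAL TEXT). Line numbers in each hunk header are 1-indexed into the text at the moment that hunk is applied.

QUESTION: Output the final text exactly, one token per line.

Hunk 1: at line 5 remove [zfb,xzbsc,nlpw] add [ghv,gnhdn] -> 9 lines: qkgr ilpk sbwpv bli vaxt ghv gnhdn gjcr scg
Hunk 2: at line 5 remove [ghv,gnhdn,gjcr] add [qqzve] -> 7 lines: qkgr ilpk sbwpv bli vaxt qqzve scg
Hunk 3: at line 1 remove [sbwpv,bli,vaxt] add [atg] -> 5 lines: qkgr ilpk atg qqzve scg
Hunk 4: at line 1 remove [ilpk,atg,qqzve] add [scee,xijiy,afplr] -> 5 lines: qkgr scee xijiy afplr scg
Hunk 5: at line 1 remove [scee,xijiy,afplr] add [lin] -> 3 lines: qkgr lin scg
Hunk 6: at line 1 remove [lin] add [xqb,ixb] -> 4 lines: qkgr xqb ixb scg
Hunk 7: at line 1 remove [xqb,ixb] add [carbd,ljhb,xqe] -> 5 lines: qkgr carbd ljhb xqe scg

Answer: qkgr
carbd
ljhb
xqe
scg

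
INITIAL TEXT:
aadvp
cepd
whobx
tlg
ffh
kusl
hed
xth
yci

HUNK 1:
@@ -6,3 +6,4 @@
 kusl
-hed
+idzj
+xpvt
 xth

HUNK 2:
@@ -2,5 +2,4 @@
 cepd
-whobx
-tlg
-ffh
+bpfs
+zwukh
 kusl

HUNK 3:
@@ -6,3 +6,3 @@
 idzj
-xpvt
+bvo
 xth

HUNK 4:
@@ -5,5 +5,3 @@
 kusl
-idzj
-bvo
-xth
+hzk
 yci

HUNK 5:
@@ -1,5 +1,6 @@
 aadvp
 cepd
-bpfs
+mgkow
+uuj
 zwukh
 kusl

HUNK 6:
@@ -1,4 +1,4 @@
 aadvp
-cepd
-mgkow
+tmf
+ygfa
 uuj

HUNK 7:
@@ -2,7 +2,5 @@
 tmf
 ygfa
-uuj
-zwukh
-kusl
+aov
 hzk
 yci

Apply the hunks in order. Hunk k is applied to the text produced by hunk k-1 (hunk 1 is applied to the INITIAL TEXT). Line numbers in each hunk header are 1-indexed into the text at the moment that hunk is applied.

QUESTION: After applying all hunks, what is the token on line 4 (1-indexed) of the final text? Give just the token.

Answer: aov

Derivation:
Hunk 1: at line 6 remove [hed] add [idzj,xpvt] -> 10 lines: aadvp cepd whobx tlg ffh kusl idzj xpvt xth yci
Hunk 2: at line 2 remove [whobx,tlg,ffh] add [bpfs,zwukh] -> 9 lines: aadvp cepd bpfs zwukh kusl idzj xpvt xth yci
Hunk 3: at line 6 remove [xpvt] add [bvo] -> 9 lines: aadvp cepd bpfs zwukh kusl idzj bvo xth yci
Hunk 4: at line 5 remove [idzj,bvo,xth] add [hzk] -> 7 lines: aadvp cepd bpfs zwukh kusl hzk yci
Hunk 5: at line 1 remove [bpfs] add [mgkow,uuj] -> 8 lines: aadvp cepd mgkow uuj zwukh kusl hzk yci
Hunk 6: at line 1 remove [cepd,mgkow] add [tmf,ygfa] -> 8 lines: aadvp tmf ygfa uuj zwukh kusl hzk yci
Hunk 7: at line 2 remove [uuj,zwukh,kusl] add [aov] -> 6 lines: aadvp tmf ygfa aov hzk yci
Final line 4: aov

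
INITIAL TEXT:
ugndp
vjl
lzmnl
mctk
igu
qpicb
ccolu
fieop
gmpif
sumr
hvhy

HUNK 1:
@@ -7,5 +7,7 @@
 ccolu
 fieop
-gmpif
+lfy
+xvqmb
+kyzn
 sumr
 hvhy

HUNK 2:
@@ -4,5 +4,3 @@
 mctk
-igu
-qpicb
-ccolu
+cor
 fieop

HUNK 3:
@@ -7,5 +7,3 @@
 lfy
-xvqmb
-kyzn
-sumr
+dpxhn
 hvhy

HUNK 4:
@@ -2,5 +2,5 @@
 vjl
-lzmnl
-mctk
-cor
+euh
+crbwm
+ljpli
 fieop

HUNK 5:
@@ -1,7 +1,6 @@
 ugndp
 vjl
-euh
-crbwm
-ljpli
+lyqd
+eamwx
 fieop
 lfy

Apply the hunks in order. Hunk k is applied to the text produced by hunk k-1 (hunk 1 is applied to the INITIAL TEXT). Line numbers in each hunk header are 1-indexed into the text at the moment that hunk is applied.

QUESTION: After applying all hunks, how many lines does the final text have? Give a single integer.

Answer: 8

Derivation:
Hunk 1: at line 7 remove [gmpif] add [lfy,xvqmb,kyzn] -> 13 lines: ugndp vjl lzmnl mctk igu qpicb ccolu fieop lfy xvqmb kyzn sumr hvhy
Hunk 2: at line 4 remove [igu,qpicb,ccolu] add [cor] -> 11 lines: ugndp vjl lzmnl mctk cor fieop lfy xvqmb kyzn sumr hvhy
Hunk 3: at line 7 remove [xvqmb,kyzn,sumr] add [dpxhn] -> 9 lines: ugndp vjl lzmnl mctk cor fieop lfy dpxhn hvhy
Hunk 4: at line 2 remove [lzmnl,mctk,cor] add [euh,crbwm,ljpli] -> 9 lines: ugndp vjl euh crbwm ljpli fieop lfy dpxhn hvhy
Hunk 5: at line 1 remove [euh,crbwm,ljpli] add [lyqd,eamwx] -> 8 lines: ugndp vjl lyqd eamwx fieop lfy dpxhn hvhy
Final line count: 8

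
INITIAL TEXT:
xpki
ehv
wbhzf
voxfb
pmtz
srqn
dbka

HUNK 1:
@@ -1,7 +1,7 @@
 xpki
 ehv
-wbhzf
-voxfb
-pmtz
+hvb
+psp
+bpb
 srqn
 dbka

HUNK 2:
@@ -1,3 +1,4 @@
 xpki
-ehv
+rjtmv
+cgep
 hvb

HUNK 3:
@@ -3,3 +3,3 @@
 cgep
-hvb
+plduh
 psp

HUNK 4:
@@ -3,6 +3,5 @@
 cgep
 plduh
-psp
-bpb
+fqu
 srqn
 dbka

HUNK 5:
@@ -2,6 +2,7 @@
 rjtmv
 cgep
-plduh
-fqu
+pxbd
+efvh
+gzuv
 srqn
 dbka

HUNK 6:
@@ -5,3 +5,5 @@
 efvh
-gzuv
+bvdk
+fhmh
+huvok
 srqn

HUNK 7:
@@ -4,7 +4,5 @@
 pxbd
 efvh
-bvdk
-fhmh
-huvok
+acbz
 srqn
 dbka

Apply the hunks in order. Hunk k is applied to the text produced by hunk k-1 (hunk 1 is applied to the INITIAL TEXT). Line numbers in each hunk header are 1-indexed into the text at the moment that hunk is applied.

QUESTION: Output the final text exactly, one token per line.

Answer: xpki
rjtmv
cgep
pxbd
efvh
acbz
srqn
dbka

Derivation:
Hunk 1: at line 1 remove [wbhzf,voxfb,pmtz] add [hvb,psp,bpb] -> 7 lines: xpki ehv hvb psp bpb srqn dbka
Hunk 2: at line 1 remove [ehv] add [rjtmv,cgep] -> 8 lines: xpki rjtmv cgep hvb psp bpb srqn dbka
Hunk 3: at line 3 remove [hvb] add [plduh] -> 8 lines: xpki rjtmv cgep plduh psp bpb srqn dbka
Hunk 4: at line 3 remove [psp,bpb] add [fqu] -> 7 lines: xpki rjtmv cgep plduh fqu srqn dbka
Hunk 5: at line 2 remove [plduh,fqu] add [pxbd,efvh,gzuv] -> 8 lines: xpki rjtmv cgep pxbd efvh gzuv srqn dbka
Hunk 6: at line 5 remove [gzuv] add [bvdk,fhmh,huvok] -> 10 lines: xpki rjtmv cgep pxbd efvh bvdk fhmh huvok srqn dbka
Hunk 7: at line 4 remove [bvdk,fhmh,huvok] add [acbz] -> 8 lines: xpki rjtmv cgep pxbd efvh acbz srqn dbka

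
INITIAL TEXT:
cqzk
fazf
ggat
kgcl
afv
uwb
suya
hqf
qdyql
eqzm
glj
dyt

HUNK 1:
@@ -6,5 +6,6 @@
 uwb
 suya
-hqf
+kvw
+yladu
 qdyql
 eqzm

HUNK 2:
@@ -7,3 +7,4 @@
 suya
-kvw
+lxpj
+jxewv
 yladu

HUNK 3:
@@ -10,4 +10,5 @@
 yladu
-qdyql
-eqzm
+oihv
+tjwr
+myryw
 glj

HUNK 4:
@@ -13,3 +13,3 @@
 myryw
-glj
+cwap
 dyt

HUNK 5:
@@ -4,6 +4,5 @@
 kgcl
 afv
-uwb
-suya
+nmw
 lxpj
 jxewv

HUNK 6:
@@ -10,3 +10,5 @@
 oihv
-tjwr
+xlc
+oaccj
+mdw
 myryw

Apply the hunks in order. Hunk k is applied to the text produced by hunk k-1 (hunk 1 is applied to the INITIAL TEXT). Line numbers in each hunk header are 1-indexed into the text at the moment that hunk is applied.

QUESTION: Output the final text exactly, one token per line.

Answer: cqzk
fazf
ggat
kgcl
afv
nmw
lxpj
jxewv
yladu
oihv
xlc
oaccj
mdw
myryw
cwap
dyt

Derivation:
Hunk 1: at line 6 remove [hqf] add [kvw,yladu] -> 13 lines: cqzk fazf ggat kgcl afv uwb suya kvw yladu qdyql eqzm glj dyt
Hunk 2: at line 7 remove [kvw] add [lxpj,jxewv] -> 14 lines: cqzk fazf ggat kgcl afv uwb suya lxpj jxewv yladu qdyql eqzm glj dyt
Hunk 3: at line 10 remove [qdyql,eqzm] add [oihv,tjwr,myryw] -> 15 lines: cqzk fazf ggat kgcl afv uwb suya lxpj jxewv yladu oihv tjwr myryw glj dyt
Hunk 4: at line 13 remove [glj] add [cwap] -> 15 lines: cqzk fazf ggat kgcl afv uwb suya lxpj jxewv yladu oihv tjwr myryw cwap dyt
Hunk 5: at line 4 remove [uwb,suya] add [nmw] -> 14 lines: cqzk fazf ggat kgcl afv nmw lxpj jxewv yladu oihv tjwr myryw cwap dyt
Hunk 6: at line 10 remove [tjwr] add [xlc,oaccj,mdw] -> 16 lines: cqzk fazf ggat kgcl afv nmw lxpj jxewv yladu oihv xlc oaccj mdw myryw cwap dyt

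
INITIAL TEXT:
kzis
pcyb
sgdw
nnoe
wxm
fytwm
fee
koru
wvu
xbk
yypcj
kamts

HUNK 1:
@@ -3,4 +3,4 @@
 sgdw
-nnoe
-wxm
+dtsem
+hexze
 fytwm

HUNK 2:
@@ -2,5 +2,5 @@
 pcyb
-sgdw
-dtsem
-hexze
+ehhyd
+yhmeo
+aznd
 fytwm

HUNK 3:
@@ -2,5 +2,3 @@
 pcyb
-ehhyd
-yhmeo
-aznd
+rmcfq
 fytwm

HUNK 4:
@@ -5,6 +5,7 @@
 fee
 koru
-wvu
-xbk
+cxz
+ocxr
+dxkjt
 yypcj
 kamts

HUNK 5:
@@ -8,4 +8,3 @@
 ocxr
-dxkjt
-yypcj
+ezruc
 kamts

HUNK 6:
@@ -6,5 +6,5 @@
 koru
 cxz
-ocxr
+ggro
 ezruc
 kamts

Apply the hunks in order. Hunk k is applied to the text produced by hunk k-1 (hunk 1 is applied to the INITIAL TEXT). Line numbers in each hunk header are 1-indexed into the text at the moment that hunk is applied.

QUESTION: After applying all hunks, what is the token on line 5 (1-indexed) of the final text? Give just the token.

Answer: fee

Derivation:
Hunk 1: at line 3 remove [nnoe,wxm] add [dtsem,hexze] -> 12 lines: kzis pcyb sgdw dtsem hexze fytwm fee koru wvu xbk yypcj kamts
Hunk 2: at line 2 remove [sgdw,dtsem,hexze] add [ehhyd,yhmeo,aznd] -> 12 lines: kzis pcyb ehhyd yhmeo aznd fytwm fee koru wvu xbk yypcj kamts
Hunk 3: at line 2 remove [ehhyd,yhmeo,aznd] add [rmcfq] -> 10 lines: kzis pcyb rmcfq fytwm fee koru wvu xbk yypcj kamts
Hunk 4: at line 5 remove [wvu,xbk] add [cxz,ocxr,dxkjt] -> 11 lines: kzis pcyb rmcfq fytwm fee koru cxz ocxr dxkjt yypcj kamts
Hunk 5: at line 8 remove [dxkjt,yypcj] add [ezruc] -> 10 lines: kzis pcyb rmcfq fytwm fee koru cxz ocxr ezruc kamts
Hunk 6: at line 6 remove [ocxr] add [ggro] -> 10 lines: kzis pcyb rmcfq fytwm fee koru cxz ggro ezruc kamts
Final line 5: fee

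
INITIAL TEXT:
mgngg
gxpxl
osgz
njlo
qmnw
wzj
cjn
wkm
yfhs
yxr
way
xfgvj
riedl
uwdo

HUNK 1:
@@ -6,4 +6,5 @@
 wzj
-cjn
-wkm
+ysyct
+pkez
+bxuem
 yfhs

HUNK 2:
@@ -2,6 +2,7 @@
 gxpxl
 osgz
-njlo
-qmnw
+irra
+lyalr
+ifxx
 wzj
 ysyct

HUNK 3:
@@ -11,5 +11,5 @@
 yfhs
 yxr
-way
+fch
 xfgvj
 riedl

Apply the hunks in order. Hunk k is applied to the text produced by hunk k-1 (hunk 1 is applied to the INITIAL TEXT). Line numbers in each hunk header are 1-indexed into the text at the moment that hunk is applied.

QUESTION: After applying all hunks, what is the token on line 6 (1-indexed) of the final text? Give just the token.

Hunk 1: at line 6 remove [cjn,wkm] add [ysyct,pkez,bxuem] -> 15 lines: mgngg gxpxl osgz njlo qmnw wzj ysyct pkez bxuem yfhs yxr way xfgvj riedl uwdo
Hunk 2: at line 2 remove [njlo,qmnw] add [irra,lyalr,ifxx] -> 16 lines: mgngg gxpxl osgz irra lyalr ifxx wzj ysyct pkez bxuem yfhs yxr way xfgvj riedl uwdo
Hunk 3: at line 11 remove [way] add [fch] -> 16 lines: mgngg gxpxl osgz irra lyalr ifxx wzj ysyct pkez bxuem yfhs yxr fch xfgvj riedl uwdo
Final line 6: ifxx

Answer: ifxx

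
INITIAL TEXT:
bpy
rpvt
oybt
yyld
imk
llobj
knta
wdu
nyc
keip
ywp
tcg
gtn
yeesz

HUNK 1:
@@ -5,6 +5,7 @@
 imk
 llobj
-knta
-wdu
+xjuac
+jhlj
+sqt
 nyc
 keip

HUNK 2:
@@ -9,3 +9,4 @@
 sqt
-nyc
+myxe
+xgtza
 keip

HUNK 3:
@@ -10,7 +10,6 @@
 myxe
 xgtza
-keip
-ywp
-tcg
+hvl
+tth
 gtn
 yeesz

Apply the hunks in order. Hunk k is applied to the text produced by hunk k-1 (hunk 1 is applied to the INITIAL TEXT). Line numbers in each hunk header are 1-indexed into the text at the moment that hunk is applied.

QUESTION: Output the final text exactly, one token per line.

Answer: bpy
rpvt
oybt
yyld
imk
llobj
xjuac
jhlj
sqt
myxe
xgtza
hvl
tth
gtn
yeesz

Derivation:
Hunk 1: at line 5 remove [knta,wdu] add [xjuac,jhlj,sqt] -> 15 lines: bpy rpvt oybt yyld imk llobj xjuac jhlj sqt nyc keip ywp tcg gtn yeesz
Hunk 2: at line 9 remove [nyc] add [myxe,xgtza] -> 16 lines: bpy rpvt oybt yyld imk llobj xjuac jhlj sqt myxe xgtza keip ywp tcg gtn yeesz
Hunk 3: at line 10 remove [keip,ywp,tcg] add [hvl,tth] -> 15 lines: bpy rpvt oybt yyld imk llobj xjuac jhlj sqt myxe xgtza hvl tth gtn yeesz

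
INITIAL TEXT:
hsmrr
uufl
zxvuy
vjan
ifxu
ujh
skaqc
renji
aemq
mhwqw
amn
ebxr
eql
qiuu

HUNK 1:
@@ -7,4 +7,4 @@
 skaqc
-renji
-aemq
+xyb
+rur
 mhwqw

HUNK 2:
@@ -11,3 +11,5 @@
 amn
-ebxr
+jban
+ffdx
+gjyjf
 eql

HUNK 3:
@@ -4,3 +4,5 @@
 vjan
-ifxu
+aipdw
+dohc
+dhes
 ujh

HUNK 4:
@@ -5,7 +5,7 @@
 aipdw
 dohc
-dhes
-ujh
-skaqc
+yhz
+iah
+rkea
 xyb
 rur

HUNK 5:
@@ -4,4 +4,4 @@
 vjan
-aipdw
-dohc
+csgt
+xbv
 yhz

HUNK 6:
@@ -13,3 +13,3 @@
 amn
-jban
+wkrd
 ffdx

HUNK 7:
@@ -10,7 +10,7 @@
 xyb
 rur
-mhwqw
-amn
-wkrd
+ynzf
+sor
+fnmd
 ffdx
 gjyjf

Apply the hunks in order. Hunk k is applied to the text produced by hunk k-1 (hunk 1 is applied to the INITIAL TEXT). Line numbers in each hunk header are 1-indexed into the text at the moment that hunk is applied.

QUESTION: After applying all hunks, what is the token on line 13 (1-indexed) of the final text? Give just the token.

Answer: sor

Derivation:
Hunk 1: at line 7 remove [renji,aemq] add [xyb,rur] -> 14 lines: hsmrr uufl zxvuy vjan ifxu ujh skaqc xyb rur mhwqw amn ebxr eql qiuu
Hunk 2: at line 11 remove [ebxr] add [jban,ffdx,gjyjf] -> 16 lines: hsmrr uufl zxvuy vjan ifxu ujh skaqc xyb rur mhwqw amn jban ffdx gjyjf eql qiuu
Hunk 3: at line 4 remove [ifxu] add [aipdw,dohc,dhes] -> 18 lines: hsmrr uufl zxvuy vjan aipdw dohc dhes ujh skaqc xyb rur mhwqw amn jban ffdx gjyjf eql qiuu
Hunk 4: at line 5 remove [dhes,ujh,skaqc] add [yhz,iah,rkea] -> 18 lines: hsmrr uufl zxvuy vjan aipdw dohc yhz iah rkea xyb rur mhwqw amn jban ffdx gjyjf eql qiuu
Hunk 5: at line 4 remove [aipdw,dohc] add [csgt,xbv] -> 18 lines: hsmrr uufl zxvuy vjan csgt xbv yhz iah rkea xyb rur mhwqw amn jban ffdx gjyjf eql qiuu
Hunk 6: at line 13 remove [jban] add [wkrd] -> 18 lines: hsmrr uufl zxvuy vjan csgt xbv yhz iah rkea xyb rur mhwqw amn wkrd ffdx gjyjf eql qiuu
Hunk 7: at line 10 remove [mhwqw,amn,wkrd] add [ynzf,sor,fnmd] -> 18 lines: hsmrr uufl zxvuy vjan csgt xbv yhz iah rkea xyb rur ynzf sor fnmd ffdx gjyjf eql qiuu
Final line 13: sor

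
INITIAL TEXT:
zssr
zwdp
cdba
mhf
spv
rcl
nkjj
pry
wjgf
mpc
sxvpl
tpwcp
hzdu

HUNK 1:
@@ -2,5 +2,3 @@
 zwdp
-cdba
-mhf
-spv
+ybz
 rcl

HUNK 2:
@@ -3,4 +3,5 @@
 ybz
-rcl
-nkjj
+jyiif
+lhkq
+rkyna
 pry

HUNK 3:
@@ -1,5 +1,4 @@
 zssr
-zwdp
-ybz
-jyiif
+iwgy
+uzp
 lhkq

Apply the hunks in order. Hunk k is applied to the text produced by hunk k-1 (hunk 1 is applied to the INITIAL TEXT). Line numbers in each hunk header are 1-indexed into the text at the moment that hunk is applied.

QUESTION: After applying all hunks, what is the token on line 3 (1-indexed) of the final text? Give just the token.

Answer: uzp

Derivation:
Hunk 1: at line 2 remove [cdba,mhf,spv] add [ybz] -> 11 lines: zssr zwdp ybz rcl nkjj pry wjgf mpc sxvpl tpwcp hzdu
Hunk 2: at line 3 remove [rcl,nkjj] add [jyiif,lhkq,rkyna] -> 12 lines: zssr zwdp ybz jyiif lhkq rkyna pry wjgf mpc sxvpl tpwcp hzdu
Hunk 3: at line 1 remove [zwdp,ybz,jyiif] add [iwgy,uzp] -> 11 lines: zssr iwgy uzp lhkq rkyna pry wjgf mpc sxvpl tpwcp hzdu
Final line 3: uzp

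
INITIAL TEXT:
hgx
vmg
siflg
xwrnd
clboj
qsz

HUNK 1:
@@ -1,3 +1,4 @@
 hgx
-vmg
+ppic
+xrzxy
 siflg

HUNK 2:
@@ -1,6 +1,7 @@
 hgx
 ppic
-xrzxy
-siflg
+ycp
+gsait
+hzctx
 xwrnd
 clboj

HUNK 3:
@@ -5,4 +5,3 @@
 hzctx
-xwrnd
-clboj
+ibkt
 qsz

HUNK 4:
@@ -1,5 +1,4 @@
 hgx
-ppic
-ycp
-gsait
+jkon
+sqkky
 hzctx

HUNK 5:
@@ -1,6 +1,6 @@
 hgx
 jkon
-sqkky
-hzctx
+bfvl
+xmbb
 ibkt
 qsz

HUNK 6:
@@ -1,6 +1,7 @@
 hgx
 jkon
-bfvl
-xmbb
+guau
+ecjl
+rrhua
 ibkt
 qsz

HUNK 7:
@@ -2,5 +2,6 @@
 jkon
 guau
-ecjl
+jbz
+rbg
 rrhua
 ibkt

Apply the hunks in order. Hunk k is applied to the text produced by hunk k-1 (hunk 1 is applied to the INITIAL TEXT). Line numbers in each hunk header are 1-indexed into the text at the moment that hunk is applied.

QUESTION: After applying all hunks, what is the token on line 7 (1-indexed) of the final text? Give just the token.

Hunk 1: at line 1 remove [vmg] add [ppic,xrzxy] -> 7 lines: hgx ppic xrzxy siflg xwrnd clboj qsz
Hunk 2: at line 1 remove [xrzxy,siflg] add [ycp,gsait,hzctx] -> 8 lines: hgx ppic ycp gsait hzctx xwrnd clboj qsz
Hunk 3: at line 5 remove [xwrnd,clboj] add [ibkt] -> 7 lines: hgx ppic ycp gsait hzctx ibkt qsz
Hunk 4: at line 1 remove [ppic,ycp,gsait] add [jkon,sqkky] -> 6 lines: hgx jkon sqkky hzctx ibkt qsz
Hunk 5: at line 1 remove [sqkky,hzctx] add [bfvl,xmbb] -> 6 lines: hgx jkon bfvl xmbb ibkt qsz
Hunk 6: at line 1 remove [bfvl,xmbb] add [guau,ecjl,rrhua] -> 7 lines: hgx jkon guau ecjl rrhua ibkt qsz
Hunk 7: at line 2 remove [ecjl] add [jbz,rbg] -> 8 lines: hgx jkon guau jbz rbg rrhua ibkt qsz
Final line 7: ibkt

Answer: ibkt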